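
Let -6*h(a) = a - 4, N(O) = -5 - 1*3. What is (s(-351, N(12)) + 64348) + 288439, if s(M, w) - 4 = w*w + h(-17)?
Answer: 705717/2 ≈ 3.5286e+5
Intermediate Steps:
N(O) = -8 (N(O) = -5 - 3 = -8)
h(a) = ⅔ - a/6 (h(a) = -(a - 4)/6 = -(-4 + a)/6 = ⅔ - a/6)
s(M, w) = 15/2 + w² (s(M, w) = 4 + (w*w + (⅔ - ⅙*(-17))) = 4 + (w² + (⅔ + 17/6)) = 4 + (w² + 7/2) = 4 + (7/2 + w²) = 15/2 + w²)
(s(-351, N(12)) + 64348) + 288439 = ((15/2 + (-8)²) + 64348) + 288439 = ((15/2 + 64) + 64348) + 288439 = (143/2 + 64348) + 288439 = 128839/2 + 288439 = 705717/2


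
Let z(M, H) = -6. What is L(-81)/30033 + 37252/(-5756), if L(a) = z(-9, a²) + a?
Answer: -93274174/14405829 ≈ -6.4748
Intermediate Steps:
L(a) = -6 + a
L(-81)/30033 + 37252/(-5756) = (-6 - 81)/30033 + 37252/(-5756) = -87*1/30033 + 37252*(-1/5756) = -29/10011 - 9313/1439 = -93274174/14405829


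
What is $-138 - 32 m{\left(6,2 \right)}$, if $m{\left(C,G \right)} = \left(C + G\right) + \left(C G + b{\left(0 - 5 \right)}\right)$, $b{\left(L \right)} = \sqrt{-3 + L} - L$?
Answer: $-938 - 64 i \sqrt{2} \approx -938.0 - 90.51 i$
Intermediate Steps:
$m{\left(C,G \right)} = 5 + C + G + C G + 2 i \sqrt{2}$ ($m{\left(C,G \right)} = \left(C + G\right) + \left(C G + \left(\sqrt{-3 + \left(0 - 5\right)} - \left(0 - 5\right)\right)\right) = \left(C + G\right) + \left(C G + \left(\sqrt{-3 - 5} - -5\right)\right) = \left(C + G\right) + \left(C G + \left(\sqrt{-8} + 5\right)\right) = \left(C + G\right) + \left(C G + \left(2 i \sqrt{2} + 5\right)\right) = \left(C + G\right) + \left(C G + \left(5 + 2 i \sqrt{2}\right)\right) = \left(C + G\right) + \left(5 + C G + 2 i \sqrt{2}\right) = 5 + C + G + C G + 2 i \sqrt{2}$)
$-138 - 32 m{\left(6,2 \right)} = -138 - 32 \left(5 + 6 + 2 + 6 \cdot 2 + 2 i \sqrt{2}\right) = -138 - 32 \left(5 + 6 + 2 + 12 + 2 i \sqrt{2}\right) = -138 - 32 \left(25 + 2 i \sqrt{2}\right) = -138 - \left(800 + 64 i \sqrt{2}\right) = -938 - 64 i \sqrt{2}$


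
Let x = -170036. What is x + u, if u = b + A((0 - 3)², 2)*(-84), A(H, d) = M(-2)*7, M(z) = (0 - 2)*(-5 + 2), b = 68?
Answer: -173496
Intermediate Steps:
M(z) = 6 (M(z) = -2*(-3) = 6)
A(H, d) = 42 (A(H, d) = 6*7 = 42)
u = -3460 (u = 68 + 42*(-84) = 68 - 3528 = -3460)
x + u = -170036 - 3460 = -173496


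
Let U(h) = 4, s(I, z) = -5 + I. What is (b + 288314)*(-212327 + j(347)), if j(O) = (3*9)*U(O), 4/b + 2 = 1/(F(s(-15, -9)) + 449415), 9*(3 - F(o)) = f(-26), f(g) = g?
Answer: -494962456981586034/8089567 ≈ -6.1185e+10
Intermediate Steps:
F(o) = 53/9 (F(o) = 3 - 1/9*(-26) = 3 + 26/9 = 53/9)
b = -16179152/8089567 (b = 4/(-2 + 1/(53/9 + 449415)) = 4/(-2 + 1/(4044788/9)) = 4/(-2 + 9/4044788) = 4/(-8089567/4044788) = 4*(-4044788/8089567) = -16179152/8089567 ≈ -2.0000)
j(O) = 108 (j(O) = (3*9)*4 = 27*4 = 108)
(b + 288314)*(-212327 + j(347)) = (-16179152/8089567 + 288314)*(-212327 + 108) = (2332319240886/8089567)*(-212219) = -494962456981586034/8089567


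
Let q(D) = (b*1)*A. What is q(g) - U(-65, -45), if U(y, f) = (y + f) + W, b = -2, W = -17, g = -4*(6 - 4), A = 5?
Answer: 117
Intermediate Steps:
g = -8 (g = -4*2 = -8)
q(D) = -10 (q(D) = -2*1*5 = -2*5 = -10)
U(y, f) = -17 + f + y (U(y, f) = (y + f) - 17 = (f + y) - 17 = -17 + f + y)
q(g) - U(-65, -45) = -10 - (-17 - 45 - 65) = -10 - 1*(-127) = -10 + 127 = 117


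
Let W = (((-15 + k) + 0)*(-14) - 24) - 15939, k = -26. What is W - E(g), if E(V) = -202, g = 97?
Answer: -15187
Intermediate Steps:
W = -15389 (W = (((-15 - 26) + 0)*(-14) - 24) - 15939 = ((-41 + 0)*(-14) - 24) - 15939 = (-41*(-14) - 24) - 15939 = (574 - 24) - 15939 = 550 - 15939 = -15389)
W - E(g) = -15389 - 1*(-202) = -15389 + 202 = -15187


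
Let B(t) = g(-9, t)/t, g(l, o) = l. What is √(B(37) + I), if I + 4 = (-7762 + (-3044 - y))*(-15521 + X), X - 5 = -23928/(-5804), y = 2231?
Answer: √582881526056011793/53687 ≈ 14221.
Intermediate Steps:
X = 13237/1451 (X = 5 - 23928/(-5804) = 5 - 23928*(-1/5804) = 5 + 5982/1451 = 13237/1451 ≈ 9.1227)
B(t) = -9/t
I = 293433322354/1451 (I = -4 + (-7762 + (-3044 - 1*2231))*(-15521 + 13237/1451) = -4 + (-7762 + (-3044 - 2231))*(-22507734/1451) = -4 + (-7762 - 5275)*(-22507734/1451) = -4 - 13037*(-22507734/1451) = -4 + 293433328158/1451 = 293433322354/1451 ≈ 2.0223e+8)
√(B(37) + I) = √(-9/37 + 293433322354/1451) = √(10857032914039/53687) = √582881526056011793/53687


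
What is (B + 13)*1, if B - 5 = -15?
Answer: 3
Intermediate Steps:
B = -10 (B = 5 - 15 = -10)
(B + 13)*1 = (-10 + 13)*1 = 3*1 = 3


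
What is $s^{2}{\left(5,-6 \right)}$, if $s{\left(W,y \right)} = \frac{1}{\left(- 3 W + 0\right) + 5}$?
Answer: $\frac{1}{100} \approx 0.01$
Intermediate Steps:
$s{\left(W,y \right)} = \frac{1}{5 - 3 W}$ ($s{\left(W,y \right)} = \frac{1}{- 3 W + 5} = \frac{1}{5 - 3 W}$)
$s^{2}{\left(5,-6 \right)} = \left(- \frac{1}{-5 + 3 \cdot 5}\right)^{2} = \left(- \frac{1}{-5 + 15}\right)^{2} = \left(- \frac{1}{10}\right)^{2} = \frac{1}{100}$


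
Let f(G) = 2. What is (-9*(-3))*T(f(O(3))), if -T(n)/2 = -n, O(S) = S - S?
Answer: 108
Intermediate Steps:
O(S) = 0
T(n) = 2*n (T(n) = -(-2)*n = 2*n)
(-9*(-3))*T(f(O(3))) = (-9*(-3))*(2*2) = 27*4 = 108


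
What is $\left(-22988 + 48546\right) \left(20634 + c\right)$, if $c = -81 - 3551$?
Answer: $434537116$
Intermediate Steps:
$c = -3632$ ($c = -81 - 3551 = -3632$)
$\left(-22988 + 48546\right) \left(20634 + c\right) = \left(-22988 + 48546\right) \left(20634 - 3632\right) = 25558 \cdot 17002 = 434537116$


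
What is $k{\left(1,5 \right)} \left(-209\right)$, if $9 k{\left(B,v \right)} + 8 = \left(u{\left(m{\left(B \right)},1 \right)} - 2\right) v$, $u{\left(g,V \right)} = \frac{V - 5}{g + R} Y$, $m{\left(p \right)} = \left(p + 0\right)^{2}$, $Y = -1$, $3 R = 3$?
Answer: $\frac{1672}{9} \approx 185.78$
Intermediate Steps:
$R = 1$ ($R = \frac{1}{3} \cdot 3 = 1$)
$m{\left(p \right)} = p^{2}$
$u{\left(g,V \right)} = - \frac{-5 + V}{1 + g}$ ($u{\left(g,V \right)} = \frac{V - 5}{g + 1} \left(-1\right) = \frac{-5 + V}{1 + g} \left(-1\right) = - \frac{-5 + V}{1 + g}$)
$k{\left(B,v \right)} = - \frac{8}{9} + \frac{v \left(-2 + \frac{4}{1 + B^{2}}\right)}{9}$ ($k{\left(B,v \right)} = - \frac{8}{9} + \frac{\left(\frac{5 - 1}{1 + B^{2}} - 2\right) v}{9} = - \frac{8}{9} + \frac{\left(\frac{1}{1 + B^{2}} \cdot 4 - 2\right) v}{9} = - \frac{8}{9} + \frac{\left(\frac{4}{1 + B^{2}} - 2\right) v}{9} = - \frac{8}{9} + \frac{\left(-2 + \frac{4}{1 + B^{2}}\right) v}{9} = - \frac{8}{9} + \frac{v \left(-2 + \frac{4}{1 + B^{2}}\right)}{9}$)
$k{\left(1,5 \right)} \left(-209\right) = \frac{2 \left(2 \cdot 5 - \left(1 + 1^{2}\right) \left(4 + 5\right)\right)}{9 \left(1 + 1^{2}\right)} \left(-209\right) = \frac{2 \left(10 - \left(1 + 1\right) 9\right)}{9 \left(1 + 1\right)} \left(-209\right) = \frac{2 \left(10 - 2 \cdot 9\right)}{9 \cdot 2} \left(-209\right) = \frac{2}{9} \cdot \frac{1}{2} \left(10 - 18\right) \left(-209\right) = \frac{2}{9} \cdot \frac{1}{2} \left(-8\right) \left(-209\right) = \left(- \frac{8}{9}\right) \left(-209\right) = \frac{1672}{9}$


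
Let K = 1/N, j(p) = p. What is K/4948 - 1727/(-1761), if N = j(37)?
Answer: 316174013/322396836 ≈ 0.98070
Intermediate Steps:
N = 37
K = 1/37 ≈ 0.027027
K/4948 - 1727/(-1761) = (1/37)/4948 - 1727/(-1761) = (1/37)*(1/4948) - 1727*(-1/1761) = 1/183076 + 1727/1761 = 316174013/322396836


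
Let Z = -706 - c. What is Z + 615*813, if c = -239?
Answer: 499528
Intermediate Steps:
Z = -467 (Z = -706 - 1*(-239) = -706 + 239 = -467)
Z + 615*813 = -467 + 615*813 = -467 + 499995 = 499528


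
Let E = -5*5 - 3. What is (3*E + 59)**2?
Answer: 625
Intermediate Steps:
E = -28 (E = -25 - 3 = -28)
(3*E + 59)**2 = (3*(-28) + 59)**2 = (-84 + 59)**2 = (-25)**2 = 625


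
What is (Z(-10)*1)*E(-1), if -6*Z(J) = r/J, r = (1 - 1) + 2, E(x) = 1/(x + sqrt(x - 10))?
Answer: -1/360 - I*sqrt(11)/360 ≈ -0.0027778 - 0.0092129*I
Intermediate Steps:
E(x) = 1/(x + sqrt(-10 + x))
r = 2 (r = 0 + 2 = 2)
Z(J) = -1/(3*J)
(Z(-10)*1)*E(-1) = (-1/3/(-10)*1)/(-1 + sqrt(-10 - 1)) = (-1/3*(-1/10)*1)/(-1 + sqrt(-11)) = ((1/30)*1)/(-1 + I*sqrt(11)) = 1/(30*(-1 + I*sqrt(11)))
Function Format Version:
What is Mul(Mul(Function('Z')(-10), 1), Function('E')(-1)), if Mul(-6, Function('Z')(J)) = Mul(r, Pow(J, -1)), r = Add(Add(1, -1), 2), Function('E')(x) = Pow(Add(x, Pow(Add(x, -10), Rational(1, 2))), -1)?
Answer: Add(Rational(-1, 360), Mul(Rational(-1, 360), I, Pow(11, Rational(1, 2)))) ≈ Add(-0.0027778, Mul(-0.0092129, I))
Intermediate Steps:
Function('E')(x) = Pow(Add(x, Pow(Add(-10, x), Rational(1, 2))), -1)
r = 2 (r = Add(0, 2) = 2)
Function('Z')(J) = Mul(Rational(-1, 3), Pow(J, -1)) (Function('Z')(J) = Mul(Rational(-1, 6), Mul(2, Pow(J, -1))) = Mul(Rational(-1, 3), Pow(J, -1)))
Mul(Mul(Function('Z')(-10), 1), Function('E')(-1)) = Mul(Mul(Mul(Rational(-1, 3), Pow(-10, -1)), 1), Pow(Add(-1, Pow(Add(-10, -1), Rational(1, 2))), -1)) = Mul(Mul(Mul(Rational(-1, 3), Rational(-1, 10)), 1), Pow(Add(-1, Pow(-11, Rational(1, 2))), -1)) = Mul(Mul(Rational(1, 30), 1), Pow(Add(-1, Mul(I, Pow(11, Rational(1, 2)))), -1)) = Mul(Rational(1, 30), Pow(Add(-1, Mul(I, Pow(11, Rational(1, 2)))), -1))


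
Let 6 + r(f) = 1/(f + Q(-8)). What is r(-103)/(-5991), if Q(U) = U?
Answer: 667/665001 ≈ 0.0010030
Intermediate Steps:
r(f) = -6 + 1/(-8 + f) (r(f) = -6 + 1/(f - 8) = -6 + 1/(-8 + f))
r(-103)/(-5991) = ((49 - 6*(-103))/(-8 - 103))/(-5991) = ((49 + 618)/(-111))*(-1/5991) = -1/111*667*(-1/5991) = -667/111*(-1/5991) = 667/665001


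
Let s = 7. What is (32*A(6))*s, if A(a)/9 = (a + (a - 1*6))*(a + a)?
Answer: 145152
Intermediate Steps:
A(a) = 18*a*(-6 + 2*a) (A(a) = 9*((a + (a - 1*6))*(a + a)) = 9*((a + (a - 6))*(2*a)) = 9*((a + (-6 + a))*(2*a)) = 9*((-6 + 2*a)*(2*a)) = 9*(2*a*(-6 + 2*a)) = 18*a*(-6 + 2*a))
(32*A(6))*s = (32*(36*6*(-3 + 6)))*7 = (32*(36*6*3))*7 = (32*648)*7 = 20736*7 = 145152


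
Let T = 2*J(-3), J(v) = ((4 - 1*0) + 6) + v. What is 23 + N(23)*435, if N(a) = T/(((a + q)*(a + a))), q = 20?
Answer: 25792/989 ≈ 26.079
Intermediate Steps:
J(v) = 10 + v (J(v) = ((4 + 0) + 6) + v = (4 + 6) + v = 10 + v)
T = 14 (T = 2*(10 - 3) = 2*7 = 14)
N(a) = 7/(a*(20 + a)) (N(a) = 14/(((a + 20)*(a + a))) = 14/(((20 + a)*(2*a))) = 14/((2*a*(20 + a))) = 14*(1/(2*a*(20 + a))) = 7/(a*(20 + a)))
23 + N(23)*435 = 23 + (7/(23*(20 + 23)))*435 = 23 + (7*(1/23)/43)*435 = 23 + (7*(1/23)*(1/43))*435 = 23 + (7/989)*435 = 23 + 3045/989 = 25792/989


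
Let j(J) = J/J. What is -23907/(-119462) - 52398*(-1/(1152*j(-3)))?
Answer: 174641965/3822784 ≈ 45.685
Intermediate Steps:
j(J) = 1
-23907/(-119462) - 52398*(-1/(1152*j(-3))) = -23907/(-119462) - 52398/((36*1)*(-32)) = -23907*(-1/119462) - 52398/(36*(-32)) = 23907/119462 - 52398/(-1152) = 23907/119462 - 52398*(-1/1152) = 23907/119462 + 2911/64 = 174641965/3822784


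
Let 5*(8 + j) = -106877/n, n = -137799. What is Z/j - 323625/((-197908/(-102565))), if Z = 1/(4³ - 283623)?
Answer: -50872965131821735083165/303325661505009476 ≈ -1.6772e+5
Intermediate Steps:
j = -5405083/688995 (j = -8 + (-106877/(-137799))/5 = -8 + (-106877*(-1/137799))/5 = -8 + (⅕)*(106877/137799) = -8 + 106877/688995 = -5405083/688995 ≈ -7.8449)
Z = -1/283559 (Z = 1/(64 - 283623) = 1/(-283559) = -1/283559 ≈ -3.5266e-6)
Z/j - 323625/((-197908/(-102565))) = -1/(283559*(-5405083/688995)) - 323625/((-197908/(-102565))) = -1/283559*(-688995/5405083) - 323625/((-197908*(-1/102565))) = 688995/1532659930397 - 323625/197908/102565 = 688995/1532659930397 - 323625*102565/197908 = 688995/1532659930397 - 33192598125/197908 = -50872965131821735083165/303325661505009476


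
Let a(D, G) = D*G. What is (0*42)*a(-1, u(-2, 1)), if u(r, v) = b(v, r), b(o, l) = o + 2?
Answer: 0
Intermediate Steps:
b(o, l) = 2 + o
u(r, v) = 2 + v
(0*42)*a(-1, u(-2, 1)) = (0*42)*(-(2 + 1)) = 0*(-1*3) = 0*(-3) = 0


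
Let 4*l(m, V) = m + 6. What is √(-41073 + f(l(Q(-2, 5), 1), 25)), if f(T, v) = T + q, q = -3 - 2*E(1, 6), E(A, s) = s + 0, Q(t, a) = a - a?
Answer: 7*I*√3354/2 ≈ 202.7*I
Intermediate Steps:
Q(t, a) = 0
E(A, s) = s
q = -15 (q = -3 - 2*6 = -3 - 12 = -15)
l(m, V) = 3/2 + m/4 (l(m, V) = (m + 6)/4 = (6 + m)/4 = 3/2 + m/4)
f(T, v) = -15 + T (f(T, v) = T - 15 = -15 + T)
√(-41073 + f(l(Q(-2, 5), 1), 25)) = √(-41073 + (-15 + (3/2 + (¼)*0))) = √(-41073 + (-15 + (3/2 + 0))) = √(-41073 + (-15 + 3/2)) = √(-41073 - 27/2) = √(-82173/2) = 7*I*√3354/2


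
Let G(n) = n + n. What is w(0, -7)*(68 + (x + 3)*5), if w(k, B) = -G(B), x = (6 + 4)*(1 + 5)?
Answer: 5362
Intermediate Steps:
x = 60 (x = 10*6 = 60)
G(n) = 2*n
w(k, B) = -2*B
w(0, -7)*(68 + (x + 3)*5) = (-2*(-7))*(68 + (60 + 3)*5) = 14*(68 + 63*5) = 14*(68 + 315) = 14*383 = 5362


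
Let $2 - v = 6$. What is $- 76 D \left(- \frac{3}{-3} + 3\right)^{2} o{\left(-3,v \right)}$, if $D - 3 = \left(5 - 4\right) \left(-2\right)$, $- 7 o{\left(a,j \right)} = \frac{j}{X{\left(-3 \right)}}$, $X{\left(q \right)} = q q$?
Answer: $- \frac{4864}{63} \approx -77.206$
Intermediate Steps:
$v = -4$ ($v = 2 - 6 = -4$)
$X{\left(q \right)} = q^{2}$
$o{\left(a,j \right)} = - \frac{j}{63}$ ($o{\left(a,j \right)} = - \frac{j \frac{1}{\left(-3\right)^{2}}}{7} = - \frac{j \frac{1}{9}}{7} = - \frac{\frac{1}{9} j}{7} = - \frac{j}{63}$)
$D = 1$ ($D = 3 + \left(5 - 4\right) \left(-2\right) = 3 + 1 \left(-2\right) = 3 - 2 = 1$)
$- 76 D \left(- \frac{3}{-3} + 3\right)^{2} o{\left(-3,v \right)} = \left(-76\right) 1 \left(- \frac{3}{-3} + 3\right)^{2} \left(\left(- \frac{1}{63}\right) \left(-4\right)\right) = - 76 \left(\left(-3\right) \left(- \frac{1}{3}\right) + 3\right)^{2} \cdot \frac{4}{63} = - 76 \left(1 + 3\right)^{2} \cdot \frac{4}{63} = - 76 \cdot 4^{2} \cdot \frac{4}{63} = - 76 \cdot 16 \cdot \frac{4}{63} = \left(-76\right) \frac{64}{63} = - \frac{4864}{63}$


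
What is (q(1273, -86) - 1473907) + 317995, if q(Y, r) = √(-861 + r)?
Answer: -1155912 + I*√947 ≈ -1.1559e+6 + 30.773*I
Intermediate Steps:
(q(1273, -86) - 1473907) + 317995 = (√(-861 - 86) - 1473907) + 317995 = (√(-947) - 1473907) + 317995 = (I*√947 - 1473907) + 317995 = (-1473907 + I*√947) + 317995 = -1155912 + I*√947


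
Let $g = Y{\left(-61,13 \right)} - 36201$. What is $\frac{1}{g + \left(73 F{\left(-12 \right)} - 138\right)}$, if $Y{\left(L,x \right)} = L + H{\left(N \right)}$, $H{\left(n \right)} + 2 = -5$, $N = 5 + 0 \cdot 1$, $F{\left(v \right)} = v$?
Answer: $- \frac{1}{37283} \approx -2.6822 \cdot 10^{-5}$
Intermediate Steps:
$N = 5$ ($N = 5 + 0 = 5$)
$H{\left(n \right)} = -7$ ($H{\left(n \right)} = -2 - 5 = -7$)
$Y{\left(L,x \right)} = -7 + L$ ($Y{\left(L,x \right)} = L - 7 = -7 + L$)
$g = -36269$ ($g = \left(-7 - 61\right) - 36201 = -68 - 36201 = -36269$)
$\frac{1}{g + \left(73 F{\left(-12 \right)} - 138\right)} = \frac{1}{-36269 + \left(73 \left(-12\right) - 138\right)} = \frac{1}{-36269 - 1014} = \frac{1}{-37283} = - \frac{1}{37283}$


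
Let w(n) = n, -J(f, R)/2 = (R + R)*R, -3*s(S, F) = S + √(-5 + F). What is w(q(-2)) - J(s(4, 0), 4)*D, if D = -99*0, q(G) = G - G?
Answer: 0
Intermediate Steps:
q(G) = 0
D = 0
s(S, F) = -S/3 - √(-5 + F)/3 (s(S, F) = -(S + √(-5 + F))/3 = -S/3 - √(-5 + F)/3)
J(f, R) = -4*R² (J(f, R) = -2*(R + R)*R = -2*2*R*R = -4*R²)
w(q(-2)) - J(s(4, 0), 4)*D = 0 - (-4*4²)*0 = 0 - (-4*16)*0 = 0 - (-64)*0 = 0 - 1*0 = 0 + 0 = 0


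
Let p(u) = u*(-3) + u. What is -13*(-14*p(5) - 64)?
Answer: -988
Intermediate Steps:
p(u) = -2*u (p(u) = -3*u + u = -2*u)
-13*(-14*p(5) - 64) = -13*(-(-28)*5 - 64) = -13*(-14*(-10) - 64) = -13*(140 - 64) = -13*76 = -988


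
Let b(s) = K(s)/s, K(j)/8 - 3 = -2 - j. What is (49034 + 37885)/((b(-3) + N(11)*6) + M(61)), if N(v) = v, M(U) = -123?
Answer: -37251/29 ≈ -1284.5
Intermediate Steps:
K(j) = 8 - 8*j (K(j) = 24 + 8*(-2 - j) = 24 + (-16 - 8*j) = 8 - 8*j)
b(s) = (8 - 8*s)/s
(49034 + 37885)/((b(-3) + N(11)*6) + M(61)) = (49034 + 37885)/(((-8 + 8/(-3)) + 11*6) - 123) = 86919/(((-8 + 8*(-⅓)) + 66) - 123) = 86919/(((-8 - 8/3) + 66) - 123) = 86919/((-32/3 + 66) - 123) = 86919/(166/3 - 123) = 86919/(-203/3) = 86919*(-3/203) = -37251/29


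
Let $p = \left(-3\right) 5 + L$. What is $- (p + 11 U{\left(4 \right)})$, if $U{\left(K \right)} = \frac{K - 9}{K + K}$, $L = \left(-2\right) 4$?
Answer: $\frac{239}{8} \approx 29.875$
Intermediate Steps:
$L = -8$
$p = -23$ ($p = \left(-3\right) 5 - 8 = -15 - 8 = -23$)
$U{\left(K \right)} = \frac{-9 + K}{2 K}$
$- (p + 11 U{\left(4 \right)}) = - (-23 + 11 \frac{-9 + 4}{2 \cdot 4}) = - (-23 + 11 \cdot \frac{1}{2} \cdot \frac{1}{4} \left(-5\right)) = - (-23 + 11 \left(- \frac{5}{8}\right)) = - (-23 - \frac{55}{8}) = \left(-1\right) \left(- \frac{239}{8}\right) = \frac{239}{8}$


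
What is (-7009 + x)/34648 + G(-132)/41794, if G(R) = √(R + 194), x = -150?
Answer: -7159/34648 + √62/41794 ≈ -0.20643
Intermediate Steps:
G(R) = √(194 + R)
(-7009 + x)/34648 + G(-132)/41794 = (-7009 - 150)/34648 + √(194 - 132)/41794 = -7159*1/34648 + √62*(1/41794) = -7159/34648 + √62/41794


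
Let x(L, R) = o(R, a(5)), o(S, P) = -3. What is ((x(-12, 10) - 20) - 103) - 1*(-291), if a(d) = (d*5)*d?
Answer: 165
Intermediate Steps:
a(d) = 5*d**2 (a(d) = (5*d)*d = 5*d**2)
x(L, R) = -3
((x(-12, 10) - 20) - 103) - 1*(-291) = ((-3 - 20) - 103) - 1*(-291) = (-23 - 103) + 291 = -126 + 291 = 165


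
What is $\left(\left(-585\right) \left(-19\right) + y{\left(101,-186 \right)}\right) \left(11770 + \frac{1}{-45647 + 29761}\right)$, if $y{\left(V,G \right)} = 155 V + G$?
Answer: $\frac{2485314486948}{7943} \approx 3.1289 \cdot 10^{8}$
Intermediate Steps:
$y{\left(V,G \right)} = G + 155 V$
$\left(\left(-585\right) \left(-19\right) + y{\left(101,-186 \right)}\right) \left(11770 + \frac{1}{-45647 + 29761}\right) = \left(\left(-585\right) \left(-19\right) + \left(-186 + 155 \cdot 101\right)\right) \left(11770 + \frac{1}{-45647 + 29761}\right) = \left(11115 + \left(-186 + 15655\right)\right) \left(11770 + \frac{1}{-15886}\right) = \left(11115 + 15469\right) \left(11770 - \frac{1}{15886}\right) = 26584 \cdot \frac{186978219}{15886} = \frac{2485314486948}{7943}$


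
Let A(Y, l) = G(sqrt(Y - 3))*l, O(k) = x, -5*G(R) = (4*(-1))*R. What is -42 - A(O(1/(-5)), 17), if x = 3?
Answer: -42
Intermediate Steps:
G(R) = 4*R/5 (G(R) = -4*(-1)*R/5 = -(-4)*R/5 = 4*R/5)
O(k) = 3
A(Y, l) = 4*l*sqrt(-3 + Y)/5 (A(Y, l) = (4*sqrt(Y - 3)/5)*l = (4*sqrt(-3 + Y)/5)*l = 4*l*sqrt(-3 + Y)/5)
-42 - A(O(1/(-5)), 17) = -42 - 4*17*sqrt(-3 + 3)/5 = -42 - 4*17*sqrt(0)/5 = -42 - 4*17*0/5 = -42 - 1*0 = -42 + 0 = -42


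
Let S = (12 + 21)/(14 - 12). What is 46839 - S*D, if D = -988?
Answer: 63141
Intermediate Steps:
S = 33/2 ≈ 16.500
46839 - S*D = 46839 - 33*(-988)/2 = 46839 - 1*(-16302) = 46839 + 16302 = 63141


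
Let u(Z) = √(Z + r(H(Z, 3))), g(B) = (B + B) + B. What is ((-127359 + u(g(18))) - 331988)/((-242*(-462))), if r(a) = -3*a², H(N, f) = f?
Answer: -65621/15972 + √3/37268 ≈ -4.1085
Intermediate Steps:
g(B) = 3*B (g(B) = 2*B + B = 3*B)
u(Z) = √(-27 + Z) (u(Z) = √(Z - 3*3²) = √(Z - 3*9) = √(Z - 27) = √(-27 + Z))
((-127359 + u(g(18))) - 331988)/((-242*(-462))) = ((-127359 + √(-27 + 3*18)) - 331988)/((-242*(-462))) = ((-127359 + √(-27 + 54)) - 331988)/111804 = ((-127359 + √27) - 331988)*(1/111804) = ((-127359 + 3*√3) - 331988)*(1/111804) = (-459347 + 3*√3)*(1/111804) = -65621/15972 + √3/37268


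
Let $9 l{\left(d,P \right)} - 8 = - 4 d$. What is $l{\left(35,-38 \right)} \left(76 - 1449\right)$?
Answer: $\frac{60412}{3} \approx 20137.0$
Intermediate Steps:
$l{\left(d,P \right)} = \frac{8}{9} - \frac{4 d}{9}$ ($l{\left(d,P \right)} = \frac{8}{9} + \frac{\left(-4\right) d}{9} = \frac{8}{9} - \frac{4 d}{9}$)
$l{\left(35,-38 \right)} \left(76 - 1449\right) = \left(\frac{8}{9} - \frac{140}{9}\right) \left(76 - 1449\right) = \left(\frac{8}{9} - \frac{140}{9}\right) \left(-1373\right) = \left(- \frac{44}{3}\right) \left(-1373\right) = \frac{60412}{3}$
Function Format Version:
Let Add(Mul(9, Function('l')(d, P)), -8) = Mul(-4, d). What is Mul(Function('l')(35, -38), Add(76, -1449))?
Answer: Rational(60412, 3) ≈ 20137.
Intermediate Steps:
Function('l')(d, P) = Add(Rational(8, 9), Mul(Rational(-4, 9), d)) (Function('l')(d, P) = Add(Rational(8, 9), Mul(Rational(1, 9), Mul(-4, d))) = Add(Rational(8, 9), Mul(Rational(-4, 9), d)))
Mul(Function('l')(35, -38), Add(76, -1449)) = Mul(Add(Rational(8, 9), Mul(Rational(-4, 9), 35)), Add(76, -1449)) = Mul(Add(Rational(8, 9), Rational(-140, 9)), -1373) = Mul(Rational(-44, 3), -1373) = Rational(60412, 3)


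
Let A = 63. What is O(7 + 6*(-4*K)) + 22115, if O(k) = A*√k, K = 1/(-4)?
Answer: 22115 + 63*√13 ≈ 22342.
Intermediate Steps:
K = -¼ ≈ -0.25000
O(k) = 63*√k
O(7 + 6*(-4*K)) + 22115 = 63*√(7 + 6*(-4*(-¼))) + 22115 = 63*√(7 + 6*1) + 22115 = 63*√(7 + 6) + 22115 = 63*√13 + 22115 = 22115 + 63*√13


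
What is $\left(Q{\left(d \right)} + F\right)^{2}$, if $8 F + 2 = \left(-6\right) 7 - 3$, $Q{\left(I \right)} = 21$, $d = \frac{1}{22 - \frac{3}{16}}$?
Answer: $\frac{14641}{64} \approx 228.77$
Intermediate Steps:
$d = \frac{16}{349}$ ($d = \frac{1}{22 - \frac{3}{16}} = \frac{1}{\frac{349}{16}} = \frac{16}{349} \approx 0.045845$)
$F = - \frac{47}{8}$ ($F = - \frac{1}{4} + \frac{\left(-6\right) 7 - 3}{8} = - \frac{1}{4} + \frac{-42 - 3}{8} = - \frac{1}{4} + \frac{1}{8} \left(-45\right) = - \frac{1}{4} - \frac{45}{8} = - \frac{47}{8} \approx -5.875$)
$\left(Q{\left(d \right)} + F\right)^{2} = \left(21 - \frac{47}{8}\right)^{2} = \left(\frac{121}{8}\right)^{2} = \frac{14641}{64}$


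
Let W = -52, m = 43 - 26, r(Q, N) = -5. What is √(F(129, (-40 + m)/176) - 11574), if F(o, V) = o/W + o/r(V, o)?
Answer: 3*I*√21786505/130 ≈ 107.71*I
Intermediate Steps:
m = 17
F(o, V) = -57*o/260 (F(o, V) = o/(-52) + o/(-5) = o*(-1/52) + o*(-⅕) = -o/52 - o/5 = -57*o/260)
√(F(129, (-40 + m)/176) - 11574) = √(-57/260*129 - 11574) = √(-7353/260 - 11574) = √(-3016593/260) = 3*I*√21786505/130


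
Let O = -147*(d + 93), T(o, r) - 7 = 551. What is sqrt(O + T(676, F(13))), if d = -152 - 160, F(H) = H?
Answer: 3*sqrt(3639) ≈ 180.97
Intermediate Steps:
T(o, r) = 558 (T(o, r) = 7 + 551 = 558)
d = -312
O = 32193 (O = -147*(-312 + 93) = -147*(-219) = 32193)
sqrt(O + T(676, F(13))) = sqrt(32193 + 558) = sqrt(32751) = 3*sqrt(3639)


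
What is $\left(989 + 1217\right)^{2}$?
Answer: $4866436$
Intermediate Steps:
$\left(989 + 1217\right)^{2} = 2206^{2} = 4866436$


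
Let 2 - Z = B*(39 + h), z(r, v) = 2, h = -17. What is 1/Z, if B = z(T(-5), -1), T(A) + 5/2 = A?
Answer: -1/42 ≈ -0.023810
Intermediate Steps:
T(A) = -5/2 + A
B = 2
Z = -42 (Z = 2 - 2*(39 - 17) = 2 - 2*22 = 2 - 1*44 = 2 - 44 = -42)
1/Z = 1/(-42) = -1/42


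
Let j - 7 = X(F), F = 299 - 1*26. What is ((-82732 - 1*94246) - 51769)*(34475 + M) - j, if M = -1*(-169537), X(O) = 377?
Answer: -46667133348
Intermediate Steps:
F = 273 (F = 299 - 26 = 273)
M = 169537
j = 384 (j = 7 + 377 = 384)
((-82732 - 1*94246) - 51769)*(34475 + M) - j = ((-82732 - 1*94246) - 51769)*(34475 + 169537) - 1*384 = ((-82732 - 94246) - 51769)*204012 - 384 = (-176978 - 51769)*204012 - 384 = -228747*204012 - 384 = -46667132964 - 384 = -46667133348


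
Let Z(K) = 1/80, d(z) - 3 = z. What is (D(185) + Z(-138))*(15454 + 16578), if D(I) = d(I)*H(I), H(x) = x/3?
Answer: 5570370806/15 ≈ 3.7136e+8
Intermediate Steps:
d(z) = 3 + z
Z(K) = 1/80
H(x) = x/3 (H(x) = x*(⅓) = x/3)
D(I) = I*(3 + I)/3 (D(I) = (3 + I)*(I/3) = I*(3 + I)/3)
(D(185) + Z(-138))*(15454 + 16578) = ((⅓)*185*(3 + 185) + 1/80)*(15454 + 16578) = ((⅓)*185*188 + 1/80)*32032 = (34780/3 + 1/80)*32032 = (2782403/240)*32032 = 5570370806/15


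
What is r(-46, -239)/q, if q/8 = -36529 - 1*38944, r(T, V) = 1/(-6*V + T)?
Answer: -1/838052192 ≈ -1.1932e-9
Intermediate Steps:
r(T, V) = 1/(T - 6*V)
q = -603784 (q = 8*(-36529 - 1*38944) = 8*(-36529 - 38944) = 8*(-75473) = -603784)
r(-46, -239)/q = 1/(-46 - 6*(-239)*(-603784)) = -1/603784/(-46 + 1434) = -1/603784/1388 = (1/1388)*(-1/603784) = -1/838052192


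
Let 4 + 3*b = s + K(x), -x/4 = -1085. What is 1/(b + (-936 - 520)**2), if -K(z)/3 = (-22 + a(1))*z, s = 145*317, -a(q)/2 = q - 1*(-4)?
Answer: 3/6822409 ≈ 4.3973e-7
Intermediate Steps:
a(q) = -8 - 2*q (a(q) = -2*(q - 1*(-4)) = -2*(q + 4) = -2*(4 + q) = -8 - 2*q)
s = 45965
x = 4340 (x = -4*(-1085) = 4340)
K(z) = 96*z (K(z) = -3*(-22 + (-8 - 2*1))*z = -3*(-22 + (-8 - 2))*z = -3*(-22 - 10)*z = -(-96)*z = 96*z)
b = 462601/3 (b = -4/3 + (45965 + 96*4340)/3 = -4/3 + (45965 + 416640)/3 = -4/3 + (1/3)*462605 = -4/3 + 462605/3 = 462601/3 ≈ 1.5420e+5)
1/(b + (-936 - 520)**2) = 1/(462601/3 + (-936 - 520)**2) = 1/(462601/3 + (-1456)**2) = 1/(462601/3 + 2119936) = 1/(6822409/3) = 3/6822409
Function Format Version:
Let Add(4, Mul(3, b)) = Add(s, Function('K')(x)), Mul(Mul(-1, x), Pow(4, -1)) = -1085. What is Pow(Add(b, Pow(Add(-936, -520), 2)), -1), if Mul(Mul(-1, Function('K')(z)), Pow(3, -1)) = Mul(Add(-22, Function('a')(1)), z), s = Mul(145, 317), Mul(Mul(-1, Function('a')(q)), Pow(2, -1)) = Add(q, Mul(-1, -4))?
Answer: Rational(3, 6822409) ≈ 4.3973e-7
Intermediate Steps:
Function('a')(q) = Add(-8, Mul(-2, q)) (Function('a')(q) = Mul(-2, Add(q, Mul(-1, -4))) = Mul(-2, Add(q, 4)) = Mul(-2, Add(4, q)) = Add(-8, Mul(-2, q)))
s = 45965
x = 4340 (x = Mul(-4, -1085) = 4340)
Function('K')(z) = Mul(96, z) (Function('K')(z) = Mul(-3, Mul(Add(-22, Add(-8, Mul(-2, 1))), z)) = Mul(-3, Mul(Add(-22, Add(-8, -2)), z)) = Mul(-3, Mul(Add(-22, -10), z)) = Mul(-3, Mul(-32, z)) = Mul(96, z))
b = Rational(462601, 3) (b = Add(Rational(-4, 3), Mul(Rational(1, 3), Add(45965, Mul(96, 4340)))) = Add(Rational(-4, 3), Mul(Rational(1, 3), Add(45965, 416640))) = Add(Rational(-4, 3), Mul(Rational(1, 3), 462605)) = Add(Rational(-4, 3), Rational(462605, 3)) = Rational(462601, 3) ≈ 1.5420e+5)
Pow(Add(b, Pow(Add(-936, -520), 2)), -1) = Pow(Add(Rational(462601, 3), Pow(Add(-936, -520), 2)), -1) = Pow(Add(Rational(462601, 3), Pow(-1456, 2)), -1) = Pow(Add(Rational(462601, 3), 2119936), -1) = Pow(Rational(6822409, 3), -1) = Rational(3, 6822409)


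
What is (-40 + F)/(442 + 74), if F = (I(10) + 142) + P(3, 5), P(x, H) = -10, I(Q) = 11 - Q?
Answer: 31/172 ≈ 0.18023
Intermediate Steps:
F = 133 (F = ((11 - 1*10) + 142) - 10 = ((11 - 10) + 142) - 10 = (1 + 142) - 10 = 143 - 10 = 133)
(-40 + F)/(442 + 74) = (-40 + 133)/(442 + 74) = 93/516 = 93*(1/516) = 31/172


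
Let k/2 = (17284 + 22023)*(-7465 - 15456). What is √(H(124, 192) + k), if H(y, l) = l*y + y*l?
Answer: I*√1801863878 ≈ 42448.0*I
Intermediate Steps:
H(y, l) = 2*l*y (H(y, l) = l*y + l*y = 2*l*y)
k = -1801911494 (k = 2*((17284 + 22023)*(-7465 - 15456)) = 2*(39307*(-22921)) = 2*(-900955747) = -1801911494)
√(H(124, 192) + k) = √(2*192*124 - 1801911494) = √(47616 - 1801911494) = √(-1801863878) = I*√1801863878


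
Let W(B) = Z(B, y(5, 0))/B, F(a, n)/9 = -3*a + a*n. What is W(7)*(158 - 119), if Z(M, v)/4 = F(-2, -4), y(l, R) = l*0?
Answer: 2808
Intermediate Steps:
F(a, n) = -27*a + 9*a*n (F(a, n) = 9*(-3*a + a*n) = -27*a + 9*a*n)
y(l, R) = 0
Z(M, v) = 504 (Z(M, v) = 4*(9*(-2)*(-3 - 4)) = 4*(9*(-2)*(-7)) = 4*126 = 504)
W(B) = 504/B
W(7)*(158 - 119) = (504/7)*(158 - 119) = (504*(1/7))*39 = 72*39 = 2808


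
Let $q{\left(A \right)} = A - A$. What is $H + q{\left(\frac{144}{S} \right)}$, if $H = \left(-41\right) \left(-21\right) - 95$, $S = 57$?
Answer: $766$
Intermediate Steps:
$q{\left(A \right)} = 0$
$H = 766$ ($H = 861 - 95 = 766$)
$H + q{\left(\frac{144}{S} \right)} = 766 + 0 = 766$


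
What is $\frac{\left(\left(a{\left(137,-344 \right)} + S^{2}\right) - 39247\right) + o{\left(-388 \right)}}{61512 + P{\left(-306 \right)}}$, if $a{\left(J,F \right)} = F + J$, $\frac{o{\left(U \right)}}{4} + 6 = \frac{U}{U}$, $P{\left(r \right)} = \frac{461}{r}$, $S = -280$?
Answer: $\frac{11911356}{18822211} \approx 0.63284$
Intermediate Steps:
$o{\left(U \right)} = -20$ ($o{\left(U \right)} = -24 + 4 \frac{U}{U} = -24 + 4 \cdot 1 = -24 + 4 = -20$)
$\frac{\left(\left(a{\left(137,-344 \right)} + S^{2}\right) - 39247\right) + o{\left(-388 \right)}}{61512 + P{\left(-306 \right)}} = \frac{\left(\left(\left(-344 + 137\right) + \left(-280\right)^{2}\right) - 39247\right) - 20}{61512 + \frac{461}{-306}} = \frac{\left(\left(-207 + 78400\right) - 39247\right) - 20}{61512 + 461 \left(- \frac{1}{306}\right)} = \frac{\left(78193 - 39247\right) - 20}{61512 - \frac{461}{306}} = \frac{38946 - 20}{\frac{18822211}{306}} = 38926 \cdot \frac{306}{18822211} = \frac{11911356}{18822211}$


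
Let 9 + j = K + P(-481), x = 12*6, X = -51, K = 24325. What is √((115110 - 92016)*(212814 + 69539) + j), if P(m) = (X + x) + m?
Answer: √6520684038 ≈ 80751.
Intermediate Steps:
x = 72
P(m) = 21 + m (P(m) = (-51 + 72) + m = 21 + m)
j = 23856 (j = -9 + (24325 + (21 - 481)) = -9 + (24325 - 460) = -9 + 23865 = 23856)
√((115110 - 92016)*(212814 + 69539) + j) = √((115110 - 92016)*(212814 + 69539) + 23856) = √(23094*282353 + 23856) = √(6520660182 + 23856) = √6520684038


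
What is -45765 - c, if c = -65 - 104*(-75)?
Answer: -53500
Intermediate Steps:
c = 7735 (c = -65 + 7800 = 7735)
-45765 - c = -45765 - 1*7735 = -45765 - 7735 = -53500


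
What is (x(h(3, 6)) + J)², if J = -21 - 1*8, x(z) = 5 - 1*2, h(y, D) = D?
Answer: 676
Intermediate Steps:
x(z) = 3 (x(z) = 5 - 2 = 3)
J = -29 (J = -21 - 8 = -29)
(x(h(3, 6)) + J)² = (3 - 29)² = (-26)² = 676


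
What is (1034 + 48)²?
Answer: 1170724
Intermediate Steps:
(1034 + 48)² = 1082² = 1170724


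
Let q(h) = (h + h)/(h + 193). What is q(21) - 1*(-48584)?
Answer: 5198509/107 ≈ 48584.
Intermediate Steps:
q(h) = 2*h/(193 + h) (q(h) = (2*h)/(193 + h) = 2*h/(193 + h))
q(21) - 1*(-48584) = 2*21/(193 + 21) - 1*(-48584) = 2*21/214 + 48584 = 2*21*(1/214) + 48584 = 21/107 + 48584 = 5198509/107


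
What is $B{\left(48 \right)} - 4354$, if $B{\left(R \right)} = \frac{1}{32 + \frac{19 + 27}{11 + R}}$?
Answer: $- \frac{8420577}{1934} \approx -4354.0$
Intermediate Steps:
$B{\left(R \right)} = \frac{1}{32 + \frac{46}{11 + R}}$
$B{\left(48 \right)} - 4354 = \frac{11 + 48}{2 \left(199 + 16 \cdot 48\right)} - 4354 = \frac{1}{2} \frac{1}{199 + 768} \cdot 59 - 4354 = \frac{1}{2} \cdot \frac{1}{967} \cdot 59 - 4354 = \frac{59}{1934} - 4354 = - \frac{8420577}{1934}$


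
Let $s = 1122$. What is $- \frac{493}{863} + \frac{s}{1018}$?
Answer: $\frac{233206}{439267} \approx 0.5309$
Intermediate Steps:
$- \frac{493}{863} + \frac{s}{1018} = - \frac{493}{863} + \frac{1122}{1018} = \left(-493\right) \frac{1}{863} + 1122 \cdot \frac{1}{1018} = - \frac{493}{863} + \frac{561}{509} = \frac{233206}{439267}$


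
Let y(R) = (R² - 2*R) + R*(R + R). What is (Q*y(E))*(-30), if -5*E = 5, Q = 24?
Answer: -3600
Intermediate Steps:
E = -1 (E = -⅕*5 = -1)
y(R) = -2*R + 3*R² (y(R) = (R² - 2*R) + R*(2*R) = (R² - 2*R) + 2*R² = -2*R + 3*R²)
(Q*y(E))*(-30) = (24*(-(-2 + 3*(-1))))*(-30) = (24*(-(-2 - 3)))*(-30) = (24*(-1*(-5)))*(-30) = (24*5)*(-30) = 120*(-30) = -3600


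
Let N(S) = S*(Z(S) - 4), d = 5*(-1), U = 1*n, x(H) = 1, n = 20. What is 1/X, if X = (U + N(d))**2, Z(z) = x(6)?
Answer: 1/1225 ≈ 0.00081633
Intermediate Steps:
U = 20 (U = 1*20 = 20)
Z(z) = 1
d = -5
N(S) = -3*S (N(S) = S*(1 - 4) = S*(-3) = -3*S)
X = 1225 (X = (20 - 3*(-5))**2 = (20 + 15)**2 = 35**2 = 1225)
1/X = 1/1225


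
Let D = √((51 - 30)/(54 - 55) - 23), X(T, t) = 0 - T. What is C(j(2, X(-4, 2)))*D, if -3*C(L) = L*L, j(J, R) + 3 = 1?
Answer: -8*I*√11/3 ≈ -8.8443*I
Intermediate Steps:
X(T, t) = -T
j(J, R) = -2 (j(J, R) = -3 + 1 = -2)
C(L) = -L²/3 (C(L) = -L*L/3 = -L²/3)
D = 2*I*√11 (D = √(21/(-1) - 23) = √(21*(-1) - 23) = √(-21 - 23) = √(-44) = 2*I*√11 ≈ 6.6332*I)
C(j(2, X(-4, 2)))*D = (-⅓*(-2)²)*(2*I*√11) = (-⅓*4)*(2*I*√11) = -8*I*√11/3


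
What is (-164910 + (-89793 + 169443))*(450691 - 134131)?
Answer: -26989905600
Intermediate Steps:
(-164910 + (-89793 + 169443))*(450691 - 134131) = (-164910 + 79650)*316560 = -85260*316560 = -26989905600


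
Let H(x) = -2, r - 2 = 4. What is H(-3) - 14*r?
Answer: -86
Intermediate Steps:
r = 6 (r = 2 + 4 = 6)
H(-3) - 14*r = -2 - 14*6 = -2 - 84 = -86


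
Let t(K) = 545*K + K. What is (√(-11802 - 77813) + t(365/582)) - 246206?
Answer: -23848767/97 + I*√89615 ≈ -2.4586e+5 + 299.36*I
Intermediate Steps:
t(K) = 546*K
(√(-11802 - 77813) + t(365/582)) - 246206 = (√(-11802 - 77813) + 546*(365/582)) - 246206 = (√(-89615) + 546*(365*(1/582))) - 246206 = (I*√89615 + 546*(365/582)) - 246206 = (I*√89615 + 33215/97) - 246206 = (33215/97 + I*√89615) - 246206 = -23848767/97 + I*√89615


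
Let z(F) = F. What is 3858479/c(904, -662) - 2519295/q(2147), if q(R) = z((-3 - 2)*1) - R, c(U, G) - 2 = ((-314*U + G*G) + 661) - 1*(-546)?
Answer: 400298190923/334844744 ≈ 1195.5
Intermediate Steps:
c(U, G) = 1209 + G² - 314*U (c(U, G) = 2 + (((-314*U + G*G) + 661) - 1*(-546)) = 2 + (((-314*U + G²) + 661) + 546) = 2 + (((G² - 314*U) + 661) + 546) = 2 + ((661 + G² - 314*U) + 546) = 2 + (1207 + G² - 314*U) = 1209 + G² - 314*U)
q(R) = -5 - R (q(R) = (-3 - 2)*1 - R = -5*1 - R = -5 - R)
3858479/c(904, -662) - 2519295/q(2147) = 3858479/(1209 + (-662)² - 314*904) - 2519295/(-5 - 1*2147) = 3858479/(1209 + 438244 - 283856) - 2519295/(-5 - 2147) = 3858479/155597 - 2519295/(-2152) = 3858479*(1/155597) - 2519295*(-1/2152) = 3858479/155597 + 2519295/2152 = 400298190923/334844744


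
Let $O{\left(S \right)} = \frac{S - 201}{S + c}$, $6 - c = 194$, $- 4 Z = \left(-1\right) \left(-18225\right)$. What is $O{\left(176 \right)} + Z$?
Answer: $- \frac{27325}{6} \approx -4554.2$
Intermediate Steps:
$Z = - \frac{18225}{4}$ ($Z = - \frac{\left(-1\right) \left(-18225\right)}{4} = \left(- \frac{1}{4}\right) 18225 = - \frac{18225}{4} \approx -4556.3$)
$c = -188$ ($c = 6 - 194 = -188$)
$O{\left(S \right)} = \frac{-201 + S}{-188 + S}$ ($O{\left(S \right)} = \frac{S - 201}{S - 188} = \frac{-201 + S}{-188 + S}$)
$O{\left(176 \right)} + Z = \frac{-201 + 176}{-188 + 176} - \frac{18225}{4} = \frac{1}{-12} \left(-25\right) - \frac{18225}{4} = \left(- \frac{1}{12}\right) \left(-25\right) - \frac{18225}{4} = \frac{25}{12} - \frac{18225}{4} = - \frac{27325}{6}$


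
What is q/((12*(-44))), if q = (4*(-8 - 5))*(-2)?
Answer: -13/66 ≈ -0.19697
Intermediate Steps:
q = 104 (q = (4*(-13))*(-2) = -52*(-2) = 104)
q/((12*(-44))) = 104/((12*(-44))) = 104/(-528) = 104*(-1/528) = -13/66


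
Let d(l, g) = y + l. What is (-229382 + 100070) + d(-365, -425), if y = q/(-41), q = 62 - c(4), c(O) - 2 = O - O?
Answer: -5316817/41 ≈ -1.2968e+5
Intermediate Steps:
c(O) = 2 (c(O) = 2 + (O - O) = 2 + 0 = 2)
q = 60 (q = 62 - 1*2 = 62 - 2 = 60)
y = -60/41 (y = 60/(-41) = 60*(-1/41) = -60/41 ≈ -1.4634)
d(l, g) = -60/41 + l
(-229382 + 100070) + d(-365, -425) = (-229382 + 100070) + (-60/41 - 365) = -129312 - 15025/41 = -5316817/41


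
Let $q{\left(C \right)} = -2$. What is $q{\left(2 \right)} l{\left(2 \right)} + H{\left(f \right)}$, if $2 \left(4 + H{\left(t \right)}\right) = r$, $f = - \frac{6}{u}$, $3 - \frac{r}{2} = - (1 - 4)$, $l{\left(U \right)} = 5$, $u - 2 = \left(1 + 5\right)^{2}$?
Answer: $-14$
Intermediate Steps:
$u = 38$ ($u = 2 + \left(1 + 5\right)^{2} = 2 + 6^{2} = 2 + 36 = 38$)
$r = 0$ ($r = 6 - 2 \left(- (1 - 4)\right) = 6 - 2 \left(\left(-1\right) \left(-3\right)\right) = 6 - 6 = 0$)
$f = - \frac{3}{19}$ ($f = - \frac{6}{38} = \left(-6\right) \frac{1}{38} = - \frac{3}{19} \approx -0.15789$)
$H{\left(t \right)} = -4$ ($H{\left(t \right)} = -4 + \frac{1}{2} \cdot 0 = -4 + 0 = -4$)
$q{\left(2 \right)} l{\left(2 \right)} + H{\left(f \right)} = \left(-2\right) 5 - 4 = -10 - 4 = -14$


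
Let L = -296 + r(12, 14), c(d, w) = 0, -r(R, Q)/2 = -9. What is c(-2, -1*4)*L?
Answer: 0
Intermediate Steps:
r(R, Q) = 18 (r(R, Q) = -2*(-9) = 18)
L = -278 (L = -296 + 18 = -278)
c(-2, -1*4)*L = 0*(-278) = 0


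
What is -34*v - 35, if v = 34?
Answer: -1191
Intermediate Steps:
-34*v - 35 = -34*34 - 35 = -1156 - 35 = -1191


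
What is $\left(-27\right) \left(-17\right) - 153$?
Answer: $306$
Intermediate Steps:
$\left(-27\right) \left(-17\right) - 153 = 459 - 153 = 306$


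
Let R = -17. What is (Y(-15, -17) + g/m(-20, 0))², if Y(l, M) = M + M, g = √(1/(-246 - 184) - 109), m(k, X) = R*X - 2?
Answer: (29240 + I*√20154530)²/739600 ≈ 1128.8 + 354.97*I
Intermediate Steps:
m(k, X) = -2 - 17*X (m(k, X) = -17*X - 2 = -2 - 17*X)
g = I*√20154530/430 (g = √(1/(-430) - 109) = √(-1/430 - 109) = √(-46871/430) = I*√20154530/430 ≈ 10.44*I)
Y(l, M) = 2*M
(Y(-15, -17) + g/m(-20, 0))² = (2*(-17) + (I*√20154530/430)/(-2 - 17*0))² = (-34 + (I*√20154530/430)/(-2 + 0))² = (-34 + (I*√20154530/430)/(-2))² = (-34 + (I*√20154530/430)*(-½))² = (-34 - I*√20154530/860)²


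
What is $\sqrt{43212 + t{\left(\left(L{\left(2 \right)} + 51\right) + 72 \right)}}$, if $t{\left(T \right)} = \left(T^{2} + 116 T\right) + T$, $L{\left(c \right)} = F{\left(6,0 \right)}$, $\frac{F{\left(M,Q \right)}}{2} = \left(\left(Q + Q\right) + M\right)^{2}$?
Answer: $2 \sqrt{26013} \approx 322.57$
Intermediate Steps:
$F{\left(M,Q \right)} = 2 \left(M + 2 Q\right)^{2}$ ($F{\left(M,Q \right)} = 2 \left(\left(Q + Q\right) + M\right)^{2} = 2 \left(2 Q + M\right)^{2} = 2 \left(M + 2 Q\right)^{2}$)
$L{\left(c \right)} = 72$ ($L{\left(c \right)} = 2 \left(6 + 2 \cdot 0\right)^{2} = 2 \left(6 + 0\right)^{2} = 2 \cdot 6^{2} = 2 \cdot 36 = 72$)
$t{\left(T \right)} = T^{2} + 117 T$
$\sqrt{43212 + t{\left(\left(L{\left(2 \right)} + 51\right) + 72 \right)}} = \sqrt{43212 + \left(\left(72 + 51\right) + 72\right) \left(117 + \left(\left(72 + 51\right) + 72\right)\right)} = \sqrt{43212 + \left(123 + 72\right) \left(117 + \left(123 + 72\right)\right)} = \sqrt{43212 + 195 \left(117 + 195\right)} = \sqrt{43212 + 195 \cdot 312} = \sqrt{43212 + 60840} = \sqrt{104052} = 2 \sqrt{26013}$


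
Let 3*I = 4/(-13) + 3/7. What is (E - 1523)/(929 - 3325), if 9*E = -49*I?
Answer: 267325/420498 ≈ 0.63573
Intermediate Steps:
I = 11/273 (I = (4/(-13) + 3/7)/3 = (4*(-1/13) + 3*(⅐))/3 = (-4/13 + 3/7)/3 = (⅓)*(11/91) = 11/273 ≈ 0.040293)
E = -77/351 (E = (-49*11/273)/9 = (⅑)*(-77/39) = -77/351 ≈ -0.21937)
(E - 1523)/(929 - 3325) = (-77/351 - 1523)/(929 - 3325) = -534650/351/(-2396) = -534650/351*(-1/2396) = 267325/420498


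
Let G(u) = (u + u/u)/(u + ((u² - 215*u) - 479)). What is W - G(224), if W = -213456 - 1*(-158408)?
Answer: -32313251/587 ≈ -55048.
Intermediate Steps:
W = -55048 (W = -213456 + 158408 = -55048)
G(u) = (1 + u)/(-479 + u² - 214*u) (G(u) = (u + 1)/(u + (-479 + u² - 215*u)) = (1 + u)/(-479 + u² - 214*u))
W - G(224) = -55048 - (1 + 224)/(-479 + 224² - 214*224) = -55048 - 225/(-479 + 50176 - 47936) = -55048 - 225/1761 = -55048 - 1*75/587 = -55048 - 75/587 = -32313251/587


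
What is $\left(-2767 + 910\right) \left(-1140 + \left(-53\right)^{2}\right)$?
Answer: $-3099333$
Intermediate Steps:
$\left(-2767 + 910\right) \left(-1140 + \left(-53\right)^{2}\right) = - 1857 \left(-1140 + 2809\right) = \left(-1857\right) 1669 = -3099333$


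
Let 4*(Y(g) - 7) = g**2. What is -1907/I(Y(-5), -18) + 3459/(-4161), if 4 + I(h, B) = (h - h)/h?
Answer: 2640397/5548 ≈ 475.92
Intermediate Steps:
Y(g) = 7 + g**2/4
I(h, B) = -4 (I(h, B) = -4 + (h - h)/h = -4 + 0/h = -4 + 0 = -4)
-1907/I(Y(-5), -18) + 3459/(-4161) = -1907/(-4) + 3459/(-4161) = -1907*(-1/4) + 3459*(-1/4161) = 1907/4 - 1153/1387 = 2640397/5548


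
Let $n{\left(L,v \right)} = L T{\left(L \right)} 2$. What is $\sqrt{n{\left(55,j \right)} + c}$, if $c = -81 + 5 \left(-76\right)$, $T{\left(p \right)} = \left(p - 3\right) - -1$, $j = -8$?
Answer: $\sqrt{5369} \approx 73.273$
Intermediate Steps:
$T{\left(p \right)} = -2 + p$ ($T{\left(p \right)} = \left(-3 + p\right) + 1 = -2 + p$)
$n{\left(L,v \right)} = 2 L \left(-2 + L\right)$ ($n{\left(L,v \right)} = L \left(-2 + L\right) 2 = 2 L \left(-2 + L\right)$)
$c = -461$ ($c = -81 - 380 = -461$)
$\sqrt{n{\left(55,j \right)} + c} = \sqrt{2 \cdot 55 \left(-2 + 55\right) - 461} = \sqrt{2 \cdot 55 \cdot 53 - 461} = \sqrt{5830 - 461} = \sqrt{5369}$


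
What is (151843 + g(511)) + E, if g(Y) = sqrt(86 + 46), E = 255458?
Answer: 407301 + 2*sqrt(33) ≈ 4.0731e+5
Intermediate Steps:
g(Y) = 2*sqrt(33) (g(Y) = sqrt(132) = 2*sqrt(33))
(151843 + g(511)) + E = (151843 + 2*sqrt(33)) + 255458 = 407301 + 2*sqrt(33)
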